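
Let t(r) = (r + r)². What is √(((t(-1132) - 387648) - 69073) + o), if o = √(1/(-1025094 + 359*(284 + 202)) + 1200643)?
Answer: √(844564332975997500 + 425310*√217182626687079645)/425310 ≈ 2161.0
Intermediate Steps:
t(r) = 4*r² (t(r) = (2*r)² = 4*r²)
o = √217182626687079645/425310 (o = √(1/(-1025094 + 359*486) + 1200643) = √(1/(-1025094 + 174474) + 1200643) = √(1/(-850620) + 1200643) = √(-1/850620 + 1200643) = √(1021290948659/850620) = √217182626687079645/425310 ≈ 1095.7)
√(((t(-1132) - 387648) - 69073) + o) = √(((4*(-1132)² - 387648) - 69073) + √217182626687079645/425310) = √(((4*1281424 - 387648) - 69073) + √217182626687079645/425310) = √(((5125696 - 387648) - 69073) + √217182626687079645/425310) = √((4738048 - 69073) + √217182626687079645/425310) = √(4668975 + √217182626687079645/425310)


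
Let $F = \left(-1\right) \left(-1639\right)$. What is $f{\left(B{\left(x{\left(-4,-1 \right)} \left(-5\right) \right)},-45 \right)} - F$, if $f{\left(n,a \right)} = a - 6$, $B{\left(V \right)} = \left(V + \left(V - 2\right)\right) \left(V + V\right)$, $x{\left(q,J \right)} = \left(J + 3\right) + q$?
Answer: $-1690$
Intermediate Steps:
$x{\left(q,J \right)} = 3 + J + q$ ($x{\left(q,J \right)} = \left(3 + J\right) + q = 3 + J + q$)
$B{\left(V \right)} = 2 V \left(-2 + 2 V\right)$ ($B{\left(V \right)} = \left(V + \left(V - 2\right)\right) 2 V = \left(V + \left(-2 + V\right)\right) 2 V = \left(-2 + 2 V\right) 2 V = 2 V \left(-2 + 2 V\right)$)
$F = 1639$
$f{\left(n,a \right)} = -6 + a$ ($f{\left(n,a \right)} = a - 6 = -6 + a$)
$f{\left(B{\left(x{\left(-4,-1 \right)} \left(-5\right) \right)},-45 \right)} - F = \left(-6 - 45\right) - 1639 = -51 - 1639 = -1690$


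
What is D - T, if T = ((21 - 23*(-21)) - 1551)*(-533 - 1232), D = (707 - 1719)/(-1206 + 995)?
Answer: -389917493/211 ≈ -1.8480e+6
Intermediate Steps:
D = 1012/211 (D = -1012/(-211) = -1012*(-1/211) = 1012/211 ≈ 4.7962)
T = 1847955 (T = ((21 + 483) - 1551)*(-1765) = (504 - 1551)*(-1765) = -1047*(-1765) = 1847955)
D - T = 1012/211 - 1*1847955 = 1012/211 - 1847955 = -389917493/211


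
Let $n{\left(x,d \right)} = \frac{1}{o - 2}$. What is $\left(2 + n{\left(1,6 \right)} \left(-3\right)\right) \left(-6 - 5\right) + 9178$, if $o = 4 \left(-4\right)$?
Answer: $\frac{54925}{6} \approx 9154.2$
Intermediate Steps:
$o = -16$
$n{\left(x,d \right)} = - \frac{1}{18}$ ($n{\left(x,d \right)} = \frac{1}{-16 - 2} = \frac{1}{-18} = - \frac{1}{18}$)
$\left(2 + n{\left(1,6 \right)} \left(-3\right)\right) \left(-6 - 5\right) + 9178 = \left(2 - - \frac{1}{6}\right) \left(-6 - 5\right) + 9178 = \left(2 + \frac{1}{6}\right) \left(-11\right) + 9178 = \frac{13}{6} \left(-11\right) + 9178 = - \frac{143}{6} + 9178 = \frac{54925}{6}$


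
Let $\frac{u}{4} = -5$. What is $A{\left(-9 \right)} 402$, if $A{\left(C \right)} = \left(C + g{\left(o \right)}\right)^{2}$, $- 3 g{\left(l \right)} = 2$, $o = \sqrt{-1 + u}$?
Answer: $\frac{112694}{3} \approx 37565.0$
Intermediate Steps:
$u = -20$ ($u = 4 \left(-5\right) = -20$)
$o = i \sqrt{21}$ ($o = \sqrt{-1 - 20} = \sqrt{-21} = i \sqrt{21} \approx 4.5826 i$)
$g{\left(l \right)} = - \frac{2}{3}$ ($g{\left(l \right)} = \left(- \frac{1}{3}\right) 2 = - \frac{2}{3}$)
$A{\left(C \right)} = \left(- \frac{2}{3} + C\right)^{2}$ ($A{\left(C \right)} = \left(C - \frac{2}{3}\right)^{2} = \left(- \frac{2}{3} + C\right)^{2}$)
$A{\left(-9 \right)} 402 = \frac{\left(-2 + 3 \left(-9\right)\right)^{2}}{9} \cdot 402 = \frac{\left(-2 - 27\right)^{2}}{9} \cdot 402 = \frac{\left(-29\right)^{2}}{9} \cdot 402 = \frac{1}{9} \cdot 841 \cdot 402 = \frac{841}{9} \cdot 402 = \frac{112694}{3}$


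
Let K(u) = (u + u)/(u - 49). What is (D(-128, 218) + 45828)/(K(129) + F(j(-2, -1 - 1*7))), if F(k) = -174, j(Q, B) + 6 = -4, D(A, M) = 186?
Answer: -613520/2277 ≈ -269.44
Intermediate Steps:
j(Q, B) = -10 (j(Q, B) = -6 - 4 = -10)
K(u) = 2*u/(-49 + u) (K(u) = (2*u)/(-49 + u) = 2*u/(-49 + u))
(D(-128, 218) + 45828)/(K(129) + F(j(-2, -1 - 1*7))) = (186 + 45828)/(2*129/(-49 + 129) - 174) = 46014/(2*129/80 - 174) = 46014/(2*129*(1/80) - 174) = 46014/(129/40 - 174) = 46014/(-6831/40) = 46014*(-40/6831) = -613520/2277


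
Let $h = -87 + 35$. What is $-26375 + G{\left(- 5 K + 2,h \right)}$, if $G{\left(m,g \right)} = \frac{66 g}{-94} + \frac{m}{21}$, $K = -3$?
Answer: $- \frac{25995290}{987} \approx -26338.0$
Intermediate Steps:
$h = -52$
$G{\left(m,g \right)} = - \frac{33 g}{47} + \frac{m}{21}$ ($G{\left(m,g \right)} = 66 g \left(- \frac{1}{94}\right) + m \frac{1}{21} = - \frac{33 g}{47} + \frac{m}{21}$)
$-26375 + G{\left(- 5 K + 2,h \right)} = -26375 + \left(\left(- \frac{33}{47}\right) \left(-52\right) + \frac{\left(-5\right) \left(-3\right) + 2}{21}\right) = -26375 + \left(\frac{1716}{47} + \frac{15 + 2}{21}\right) = -26375 + \left(\frac{1716}{47} + \frac{1}{21} \cdot 17\right) = -26375 + \left(\frac{1716}{47} + \frac{17}{21}\right) = -26375 + \frac{36835}{987} = - \frac{25995290}{987}$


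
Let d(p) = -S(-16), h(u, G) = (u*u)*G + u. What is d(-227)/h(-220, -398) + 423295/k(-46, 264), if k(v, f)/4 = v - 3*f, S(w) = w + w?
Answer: -2038527369041/16142745960 ≈ -126.28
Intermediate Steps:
S(w) = 2*w
k(v, f) = -12*f + 4*v (k(v, f) = 4*(v - 3*f) = -12*f + 4*v)
h(u, G) = u + G*u² (h(u, G) = u²*G + u = G*u² + u = u + G*u²)
d(p) = 32 (d(p) = -2*(-16) = -1*(-32) = 32)
d(-227)/h(-220, -398) + 423295/k(-46, 264) = 32/((-220*(1 - 398*(-220)))) + 423295/(-12*264 + 4*(-46)) = 32/((-220*(1 + 87560))) + 423295/(-3168 - 184) = 32/((-220*87561)) + 423295/(-3352) = 32/(-19263420) + 423295*(-1/3352) = 32*(-1/19263420) - 423295/3352 = -8/4815855 - 423295/3352 = -2038527369041/16142745960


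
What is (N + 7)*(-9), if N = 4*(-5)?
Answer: 117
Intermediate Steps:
N = -20
(N + 7)*(-9) = (-20 + 7)*(-9) = -13*(-9) = 117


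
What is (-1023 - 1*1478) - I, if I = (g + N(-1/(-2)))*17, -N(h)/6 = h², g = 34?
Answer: -6107/2 ≈ -3053.5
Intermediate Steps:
N(h) = -6*h²
I = 1105/2 (I = (34 - 6*(-1/(-2))²)*17 = (34 - 6*(-1*(-½))²)*17 = (34 - 6*(½)²)*17 = (34 - 6*¼)*17 = (34 - 3/2)*17 = (65/2)*17 = 1105/2 ≈ 552.50)
(-1023 - 1*1478) - I = (-1023 - 1*1478) - 1*1105/2 = (-1023 - 1478) - 1105/2 = -2501 - 1105/2 = -6107/2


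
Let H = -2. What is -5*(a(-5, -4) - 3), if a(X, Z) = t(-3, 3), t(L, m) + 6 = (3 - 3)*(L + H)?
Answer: 45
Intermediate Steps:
t(L, m) = -6 (t(L, m) = -6 + (3 - 3)*(L - 2) = -6 + 0*(-2 + L) = -6 + 0 = -6)
a(X, Z) = -6
-5*(a(-5, -4) - 3) = -5*(-6 - 3) = -5*(-9) = 45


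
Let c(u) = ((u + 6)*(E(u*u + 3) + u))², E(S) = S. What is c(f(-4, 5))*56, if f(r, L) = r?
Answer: 50400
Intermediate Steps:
c(u) = (6 + u)²*(3 + u + u²)² (c(u) = ((u + 6)*((u*u + 3) + u))² = ((6 + u)*((u² + 3) + u))² = ((6 + u)*((3 + u²) + u))² = ((6 + u)*(3 + u + u²))² = (6 + u)²*(3 + u + u²)²)
c(f(-4, 5))*56 = ((6 - 4)²*(3 - 4 + (-4)²)²)*56 = (2²*(3 - 4 + 16)²)*56 = (4*15²)*56 = (4*225)*56 = 900*56 = 50400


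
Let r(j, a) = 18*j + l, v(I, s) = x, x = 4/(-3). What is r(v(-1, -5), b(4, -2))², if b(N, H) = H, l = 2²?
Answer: 400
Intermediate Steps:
x = -4/3 (x = 4*(-⅓) = -4/3 ≈ -1.3333)
v(I, s) = -4/3
l = 4
r(j, a) = 4 + 18*j (r(j, a) = 18*j + 4 = 4 + 18*j)
r(v(-1, -5), b(4, -2))² = (4 + 18*(-4/3))² = (4 - 24)² = (-20)² = 400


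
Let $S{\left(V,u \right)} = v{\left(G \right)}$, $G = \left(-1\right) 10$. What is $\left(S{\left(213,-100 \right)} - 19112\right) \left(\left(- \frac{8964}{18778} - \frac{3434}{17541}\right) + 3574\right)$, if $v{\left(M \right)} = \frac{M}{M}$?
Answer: $- \frac{11246822585309318}{164692449} \approx -6.829 \cdot 10^{7}$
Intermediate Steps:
$G = -10$
$v{\left(M \right)} = 1$
$S{\left(V,u \right)} = 1$
$\left(S{\left(213,-100 \right)} - 19112\right) \left(\left(- \frac{8964}{18778} - \frac{3434}{17541}\right) + 3574\right) = \left(1 - 19112\right) \left(\left(- \frac{8964}{18778} - \frac{3434}{17541}\right) + 3574\right) = - 19111 \left(\left(\left(-8964\right) \frac{1}{18778} - \frac{3434}{17541}\right) + 3574\right) = - 19111 \left(\left(- \frac{4482}{9389} - \frac{3434}{17541}\right) + 3574\right) = - 19111 \left(- \frac{110860588}{164692449} + 3574\right) = \left(-19111\right) \frac{588499952138}{164692449} = - \frac{11246822585309318}{164692449}$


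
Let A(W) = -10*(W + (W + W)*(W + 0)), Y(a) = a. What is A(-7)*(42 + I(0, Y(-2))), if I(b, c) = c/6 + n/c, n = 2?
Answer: -111020/3 ≈ -37007.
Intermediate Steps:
I(b, c) = 2/c + c/6 (I(b, c) = c/6 + 2/c = 2/c + c/6)
A(W) = -20*W² - 10*W (A(W) = -10*(W + (2*W)*W) = -10*(W + 2*W²) = -20*W² - 10*W)
A(-7)*(42 + I(0, Y(-2))) = (-10*(-7)*(1 + 2*(-7)))*(42 + (2/(-2) + (⅙)*(-2))) = (-10*(-7)*(1 - 14))*(42 + (2*(-½) - ⅓)) = (-10*(-7)*(-13))*(42 + (-1 - ⅓)) = -910*(42 - 4/3) = -910*122/3 = -111020/3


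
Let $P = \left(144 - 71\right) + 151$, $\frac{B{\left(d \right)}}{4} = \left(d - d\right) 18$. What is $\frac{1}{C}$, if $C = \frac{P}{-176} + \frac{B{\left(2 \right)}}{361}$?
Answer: $- \frac{11}{14} \approx -0.78571$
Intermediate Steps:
$B{\left(d \right)} = 0$ ($B{\left(d \right)} = 4 \left(d - d\right) 18 = 4 \cdot 0 \cdot 18 = 4 \cdot 0 = 0$)
$P = 224$ ($P = 73 + 151 = 224$)
$C = - \frac{14}{11}$ ($C = \frac{224}{-176} + \frac{0}{361} = 224 \left(- \frac{1}{176}\right) + 0 \cdot \frac{1}{361} = - \frac{14}{11} + 0 = - \frac{14}{11} \approx -1.2727$)
$\frac{1}{C} = \frac{1}{- \frac{14}{11}} = - \frac{11}{14}$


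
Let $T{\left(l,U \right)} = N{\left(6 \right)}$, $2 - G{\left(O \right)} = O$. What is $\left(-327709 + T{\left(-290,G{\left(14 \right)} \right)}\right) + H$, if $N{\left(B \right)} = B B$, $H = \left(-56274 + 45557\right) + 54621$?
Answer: $-283769$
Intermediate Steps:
$H = 43904$ ($H = -10717 + 54621 = 43904$)
$G{\left(O \right)} = 2 - O$
$N{\left(B \right)} = B^{2}$
$T{\left(l,U \right)} = 36$ ($T{\left(l,U \right)} = 6^{2} = 36$)
$\left(-327709 + T{\left(-290,G{\left(14 \right)} \right)}\right) + H = \left(-327709 + 36\right) + 43904 = -327673 + 43904 = -283769$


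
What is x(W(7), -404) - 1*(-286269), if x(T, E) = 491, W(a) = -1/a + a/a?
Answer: 286760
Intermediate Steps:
W(a) = 1 - 1/a (W(a) = -1/a + 1 = 1 - 1/a)
x(W(7), -404) - 1*(-286269) = 491 - 1*(-286269) = 491 + 286269 = 286760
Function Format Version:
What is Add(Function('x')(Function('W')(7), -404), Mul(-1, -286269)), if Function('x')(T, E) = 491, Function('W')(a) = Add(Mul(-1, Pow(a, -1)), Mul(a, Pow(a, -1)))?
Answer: 286760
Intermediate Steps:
Function('W')(a) = Add(1, Mul(-1, Pow(a, -1))) (Function('W')(a) = Add(Mul(-1, Pow(a, -1)), 1) = Add(1, Mul(-1, Pow(a, -1))))
Add(Function('x')(Function('W')(7), -404), Mul(-1, -286269)) = Add(491, Mul(-1, -286269)) = Add(491, 286269) = 286760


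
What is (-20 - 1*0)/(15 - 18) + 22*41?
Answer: 2726/3 ≈ 908.67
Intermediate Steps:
(-20 - 1*0)/(15 - 18) + 22*41 = (-20 + 0)/(-3) + 902 = -20*(-⅓) + 902 = 20/3 + 902 = 2726/3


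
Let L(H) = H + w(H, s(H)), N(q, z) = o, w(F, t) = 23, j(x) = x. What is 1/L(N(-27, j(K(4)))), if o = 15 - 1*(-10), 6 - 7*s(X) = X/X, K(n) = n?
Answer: 1/48 ≈ 0.020833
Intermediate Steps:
s(X) = 5/7 (s(X) = 6/7 - X/(7*X) = 6/7 - ⅐*1 = 6/7 - ⅐ = 5/7)
o = 25 (o = 15 + 10 = 25)
N(q, z) = 25
L(H) = 23 + H (L(H) = H + 23 = 23 + H)
1/L(N(-27, j(K(4)))) = 1/(23 + 25) = 1/48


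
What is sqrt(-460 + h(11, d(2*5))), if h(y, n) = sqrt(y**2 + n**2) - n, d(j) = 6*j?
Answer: 3*I*sqrt(51) ≈ 21.424*I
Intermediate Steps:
h(y, n) = sqrt(n**2 + y**2) - n
sqrt(-460 + h(11, d(2*5))) = sqrt(-460 + (sqrt((6*(2*5))**2 + 11**2) - 6*2*5)) = sqrt(-460 + (sqrt((6*10)**2 + 121) - 6*10)) = sqrt(-460 + (sqrt(60**2 + 121) - 1*60)) = sqrt(-460 + (sqrt(3600 + 121) - 60)) = sqrt(-460 + (sqrt(3721) - 60)) = sqrt(-460 + (61 - 60)) = sqrt(-460 + 1) = sqrt(-459) = 3*I*sqrt(51)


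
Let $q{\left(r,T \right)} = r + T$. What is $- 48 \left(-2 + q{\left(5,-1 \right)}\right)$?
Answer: $-96$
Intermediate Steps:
$q{\left(r,T \right)} = T + r$
$- 48 \left(-2 + q{\left(5,-1 \right)}\right) = - 48 \left(-2 + \left(-1 + 5\right)\right) = - 48 \left(-2 + 4\right) = \left(-48\right) 2 = -96$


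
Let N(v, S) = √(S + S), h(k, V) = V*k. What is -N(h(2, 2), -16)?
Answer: -4*I*√2 ≈ -5.6569*I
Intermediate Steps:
N(v, S) = √2*√S (N(v, S) = √(2*S) = √2*√S)
-N(h(2, 2), -16) = -√2*√(-16) = -√2*4*I = -4*I*√2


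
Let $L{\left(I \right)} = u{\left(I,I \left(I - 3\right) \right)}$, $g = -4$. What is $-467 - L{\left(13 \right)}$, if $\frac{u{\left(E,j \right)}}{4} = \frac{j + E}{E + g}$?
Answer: $- \frac{4775}{9} \approx -530.56$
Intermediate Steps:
$u{\left(E,j \right)} = \frac{4 \left(E + j\right)}{-4 + E}$ ($u{\left(E,j \right)} = 4 \frac{j + E}{E - 4} = 4 \frac{E + j}{-4 + E} = \frac{4 \left(E + j\right)}{-4 + E}$)
$L{\left(I \right)} = \frac{4 \left(I + I \left(-3 + I\right)\right)}{-4 + I}$ ($L{\left(I \right)} = \frac{4 \left(I + I \left(I - 3\right)\right)}{-4 + I} = \frac{4 \left(I + I \left(-3 + I\right)\right)}{-4 + I}$)
$-467 - L{\left(13 \right)} = -467 - 4 \cdot 13 \frac{1}{-4 + 13} \left(-2 + 13\right) = -467 - 4 \cdot 13 \cdot \frac{1}{9} \cdot 11 = -467 - \frac{572}{9} = - \frac{4775}{9}$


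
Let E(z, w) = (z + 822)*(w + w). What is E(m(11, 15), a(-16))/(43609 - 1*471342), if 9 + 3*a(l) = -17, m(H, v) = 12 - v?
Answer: 14196/427733 ≈ 0.033189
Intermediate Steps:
a(l) = -26/3 (a(l) = -3 + (⅓)*(-17) = -3 - 17/3 = -26/3)
E(z, w) = 2*w*(822 + z) (E(z, w) = (822 + z)*(2*w) = 2*w*(822 + z))
E(m(11, 15), a(-16))/(43609 - 1*471342) = (2*(-26/3)*(822 + (12 - 1*15)))/(43609 - 1*471342) = (2*(-26/3)*(822 + (12 - 15)))/(43609 - 471342) = (2*(-26/3)*(822 - 3))/(-427733) = (2*(-26/3)*819)*(-1/427733) = -14196*(-1/427733) = 14196/427733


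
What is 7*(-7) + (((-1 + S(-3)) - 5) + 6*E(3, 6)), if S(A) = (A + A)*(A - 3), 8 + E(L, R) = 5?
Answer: -37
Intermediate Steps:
E(L, R) = -3 (E(L, R) = -8 + 5 = -3)
S(A) = 2*A*(-3 + A) (S(A) = (2*A)*(-3 + A) = 2*A*(-3 + A))
7*(-7) + (((-1 + S(-3)) - 5) + 6*E(3, 6)) = 7*(-7) + (((-1 + 2*(-3)*(-3 - 3)) - 5) + 6*(-3)) = -49 + (((-1 + 2*(-3)*(-6)) - 5) - 18) = -49 + (((-1 + 36) - 5) - 18) = -49 + ((35 - 5) - 18) = -49 + (30 - 18) = -49 + 12 = -37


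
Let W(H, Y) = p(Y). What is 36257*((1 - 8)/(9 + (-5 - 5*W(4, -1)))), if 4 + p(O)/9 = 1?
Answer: -253799/139 ≈ -1825.9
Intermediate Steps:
p(O) = -27 (p(O) = -36 + 9*1 = -36 + 9 = -27)
W(H, Y) = -27
36257*((1 - 8)/(9 + (-5 - 5*W(4, -1)))) = 36257*((1 - 8)/(9 + (-5 - 5*(-27)))) = 36257*(-7/(9 + (-5 + 135))) = 36257*(-7/(9 + 130)) = 36257*(-7/139) = -253799/139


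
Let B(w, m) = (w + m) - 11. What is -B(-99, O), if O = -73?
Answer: 183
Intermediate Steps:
B(w, m) = -11 + m + w (B(w, m) = (m + w) - 11 = -11 + m + w)
-B(-99, O) = -(-11 - 73 - 99) = -1*(-183) = 183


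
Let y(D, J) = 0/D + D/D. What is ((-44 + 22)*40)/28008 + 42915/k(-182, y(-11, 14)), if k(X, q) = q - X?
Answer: 50075095/213561 ≈ 234.48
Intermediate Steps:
y(D, J) = 1 (y(D, J) = 0 + 1 = 1)
((-44 + 22)*40)/28008 + 42915/k(-182, y(-11, 14)) = ((-44 + 22)*40)/28008 + 42915/(1 - 1*(-182)) = -22*40*(1/28008) + 42915/(1 + 182) = -880*1/28008 + 42915/183 = -110/3501 + 42915*(1/183) = -110/3501 + 14305/61 = 50075095/213561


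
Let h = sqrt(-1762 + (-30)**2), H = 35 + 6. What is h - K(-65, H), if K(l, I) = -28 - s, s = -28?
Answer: I*sqrt(862) ≈ 29.36*I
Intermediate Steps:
H = 41
h = I*sqrt(862) (h = sqrt(-1762 + 900) = sqrt(-862) = I*sqrt(862) ≈ 29.36*I)
K(l, I) = 0 (K(l, I) = -28 - 1*(-28) = -28 + 28 = 0)
h - K(-65, H) = I*sqrt(862) - 1*0 = I*sqrt(862) + 0 = I*sqrt(862)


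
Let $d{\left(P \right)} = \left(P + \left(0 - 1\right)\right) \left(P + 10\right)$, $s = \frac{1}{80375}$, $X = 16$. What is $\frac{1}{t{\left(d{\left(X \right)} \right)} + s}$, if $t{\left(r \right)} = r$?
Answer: $\frac{80375}{31346251} \approx 0.0025641$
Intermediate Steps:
$s = \frac{1}{80375} \approx 1.2442 \cdot 10^{-5}$
$d{\left(P \right)} = \left(-1 + P\right) \left(10 + P\right)$ ($d{\left(P \right)} = \left(P - 1\right) \left(10 + P\right) = \left(-1 + P\right) \left(10 + P\right)$)
$\frac{1}{t{\left(d{\left(X \right)} \right)} + s} = \frac{1}{\left(-10 + 16^{2} + 9 \cdot 16\right) + \frac{1}{80375}} = \frac{1}{\left(-10 + 256 + 144\right) + \frac{1}{80375}} = \frac{1}{390 + \frac{1}{80375}} = \frac{1}{\frac{31346251}{80375}} = \frac{80375}{31346251}$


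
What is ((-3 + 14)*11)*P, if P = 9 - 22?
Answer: -1573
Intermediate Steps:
P = -13
((-3 + 14)*11)*P = ((-3 + 14)*11)*(-13) = (11*11)*(-13) = 121*(-13) = -1573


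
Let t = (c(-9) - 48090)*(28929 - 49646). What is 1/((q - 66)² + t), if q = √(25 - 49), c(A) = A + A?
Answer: I/(24*(11*√6 + 41527407*I)) ≈ 1.0034e-9 + 6.5101e-16*I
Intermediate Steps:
c(A) = 2*A
q = 2*I*√6 (q = √(-24) = 2*I*√6 ≈ 4.899*I)
t = 996653436 (t = (2*(-9) - 48090)*(28929 - 49646) = (-18 - 48090)*(-20717) = -48108*(-20717) = 996653436)
1/((q - 66)² + t) = 1/((2*I*√6 - 66)² + 996653436) = 1/((-66 + 2*I*√6)² + 996653436) = 1/(996653436 + (-66 + 2*I*√6)²)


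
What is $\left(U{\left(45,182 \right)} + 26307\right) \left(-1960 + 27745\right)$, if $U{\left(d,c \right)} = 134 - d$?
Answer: $680620860$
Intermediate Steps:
$\left(U{\left(45,182 \right)} + 26307\right) \left(-1960 + 27745\right) = \left(\left(134 - 45\right) + 26307\right) \left(-1960 + 27745\right) = \left(\left(134 - 45\right) + 26307\right) 25785 = \left(89 + 26307\right) 25785 = 26396 \cdot 25785 = 680620860$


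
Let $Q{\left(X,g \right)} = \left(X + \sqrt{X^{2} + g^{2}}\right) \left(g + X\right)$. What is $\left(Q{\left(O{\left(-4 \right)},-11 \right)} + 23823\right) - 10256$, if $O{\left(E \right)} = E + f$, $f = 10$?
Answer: $13537 - 5 \sqrt{157} \approx 13474.0$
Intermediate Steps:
$O{\left(E \right)} = 10 + E$ ($O{\left(E \right)} = E + 10 = 10 + E$)
$Q{\left(X,g \right)} = \left(X + g\right) \left(X + \sqrt{X^{2} + g^{2}}\right)$ ($Q{\left(X,g \right)} = \left(X + \sqrt{X^{2} + g^{2}}\right) \left(X + g\right) = \left(X + g\right) \left(X + \sqrt{X^{2} + g^{2}}\right)$)
$\left(Q{\left(O{\left(-4 \right)},-11 \right)} + 23823\right) - 10256 = \left(\left(\left(10 - 4\right)^{2} + \left(10 - 4\right) \left(-11\right) + \left(10 - 4\right) \sqrt{\left(10 - 4\right)^{2} + \left(-11\right)^{2}} - 11 \sqrt{\left(10 - 4\right)^{2} + \left(-11\right)^{2}}\right) + 23823\right) - 10256 = \left(\left(6^{2} + 6 \left(-11\right) + 6 \sqrt{6^{2} + 121} - 11 \sqrt{6^{2} + 121}\right) + 23823\right) - 10256 = \left(\left(36 - 66 + 6 \sqrt{36 + 121} - 11 \sqrt{36 + 121}\right) + 23823\right) - 10256 = \left(\left(36 - 66 + 6 \sqrt{157} - 11 \sqrt{157}\right) + 23823\right) - 10256 = \left(\left(-30 - 5 \sqrt{157}\right) + 23823\right) - 10256 = \left(23793 - 5 \sqrt{157}\right) - 10256 = 13537 - 5 \sqrt{157}$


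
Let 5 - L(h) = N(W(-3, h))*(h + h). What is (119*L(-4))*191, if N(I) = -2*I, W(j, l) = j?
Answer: 1204637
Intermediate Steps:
L(h) = 5 - 12*h (L(h) = 5 - (-2*(-3))*(h + h) = 5 - 6*2*h = 5 - 12*h)
(119*L(-4))*191 = (119*(5 - 12*(-4)))*191 = (119*(5 + 48))*191 = (119*53)*191 = 6307*191 = 1204637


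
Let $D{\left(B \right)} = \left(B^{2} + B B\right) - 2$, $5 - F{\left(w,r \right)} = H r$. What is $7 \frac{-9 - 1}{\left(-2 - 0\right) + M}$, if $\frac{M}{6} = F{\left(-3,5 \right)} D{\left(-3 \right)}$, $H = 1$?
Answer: $35$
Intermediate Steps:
$F{\left(w,r \right)} = 5 - r$ ($F{\left(w,r \right)} = 5 - 1 r = 5 - r$)
$D{\left(B \right)} = -2 + 2 B^{2}$ ($D{\left(B \right)} = \left(B^{2} + B^{2}\right) - 2 = 2 B^{2} - 2 = -2 + 2 B^{2}$)
$M = 0$ ($M = 6 \left(5 - 5\right) \left(-2 + 2 \left(-3\right)^{2}\right) = 6 \left(5 - 5\right) \left(-2 + 2 \cdot 9\right) = 6 \cdot 0 \left(-2 + 18\right) = 6 \cdot 0 \cdot 16 = 6 \cdot 0 = 0$)
$7 \frac{-9 - 1}{\left(-2 - 0\right) + M} = 7 \frac{-9 - 1}{\left(-2 - 0\right) + 0} = 7 \left(- \frac{10}{\left(-2 + 0\right) + 0}\right) = 7 \left(- \frac{10}{-2 + 0}\right) = 7 \left(- \frac{10}{-2}\right) = 7 \left(\left(-10\right) \left(- \frac{1}{2}\right)\right) = 7 \cdot 5 = 35$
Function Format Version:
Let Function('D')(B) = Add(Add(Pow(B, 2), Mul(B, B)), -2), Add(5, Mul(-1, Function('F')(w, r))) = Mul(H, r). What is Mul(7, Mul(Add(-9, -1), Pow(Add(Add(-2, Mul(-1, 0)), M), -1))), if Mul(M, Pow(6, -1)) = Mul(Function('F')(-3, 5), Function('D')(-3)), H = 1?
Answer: 35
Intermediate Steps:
Function('F')(w, r) = Add(5, Mul(-1, r)) (Function('F')(w, r) = Add(5, Mul(-1, Mul(1, r))) = Add(5, Mul(-1, r)))
Function('D')(B) = Add(-2, Mul(2, Pow(B, 2))) (Function('D')(B) = Add(Add(Pow(B, 2), Pow(B, 2)), -2) = Add(Mul(2, Pow(B, 2)), -2) = Add(-2, Mul(2, Pow(B, 2))))
M = 0 (M = Mul(6, Mul(Add(5, Mul(-1, 5)), Add(-2, Mul(2, Pow(-3, 2))))) = Mul(6, Mul(Add(5, -5), Add(-2, Mul(2, 9)))) = Mul(6, Mul(0, Add(-2, 18))) = Mul(6, Mul(0, 16)) = Mul(6, 0) = 0)
Mul(7, Mul(Add(-9, -1), Pow(Add(Add(-2, Mul(-1, 0)), M), -1))) = Mul(7, Mul(Add(-9, -1), Pow(Add(Add(-2, Mul(-1, 0)), 0), -1))) = Mul(7, Mul(-10, Pow(Add(Add(-2, 0), 0), -1))) = Mul(7, Mul(-10, Pow(Add(-2, 0), -1))) = Mul(7, Mul(-10, Pow(-2, -1))) = Mul(7, Mul(-10, Rational(-1, 2))) = Mul(7, 5) = 35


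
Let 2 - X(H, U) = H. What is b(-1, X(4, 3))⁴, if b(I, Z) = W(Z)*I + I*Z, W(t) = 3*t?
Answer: 4096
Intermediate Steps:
X(H, U) = 2 - H
b(I, Z) = 4*I*Z (b(I, Z) = (3*Z)*I + I*Z = 3*I*Z + I*Z = 4*I*Z)
b(-1, X(4, 3))⁴ = (4*(-1)*(2 - 1*4))⁴ = (4*(-1)*(2 - 4))⁴ = (4*(-1)*(-2))⁴ = 8⁴ = 4096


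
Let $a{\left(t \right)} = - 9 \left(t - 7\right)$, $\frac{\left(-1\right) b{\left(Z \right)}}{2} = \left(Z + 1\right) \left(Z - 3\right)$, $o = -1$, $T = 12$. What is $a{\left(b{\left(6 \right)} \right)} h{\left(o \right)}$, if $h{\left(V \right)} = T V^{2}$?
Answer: $5292$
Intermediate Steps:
$b{\left(Z \right)} = - 2 \left(1 + Z\right) \left(-3 + Z\right)$ ($b{\left(Z \right)} = - 2 \left(Z + 1\right) \left(Z - 3\right) = - 2 \left(1 + Z\right) \left(-3 + Z\right)$)
$a{\left(t \right)} = 63 - 9 t$ ($a{\left(t \right)} = - 9 \left(-7 + t\right) = 63 - 9 t$)
$h{\left(V \right)} = 12 V^{2}$
$a{\left(b{\left(6 \right)} \right)} h{\left(o \right)} = \left(63 - 9 \left(6 - 2 \cdot 6^{2} + 4 \cdot 6\right)\right) 12 \left(-1\right)^{2} = \left(63 - 9 \left(6 - 72 + 24\right)\right) 12 \cdot 1 = \left(63 - 9 \left(6 - 72 + 24\right)\right) 12 = \left(63 - -378\right) 12 = \left(63 + 378\right) 12 = 441 \cdot 12 = 5292$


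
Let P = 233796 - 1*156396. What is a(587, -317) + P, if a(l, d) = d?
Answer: 77083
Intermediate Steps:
P = 77400 (P = 233796 - 156396 = 77400)
a(587, -317) + P = -317 + 77400 = 77083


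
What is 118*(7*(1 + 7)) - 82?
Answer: 6526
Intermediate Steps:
118*(7*(1 + 7)) - 82 = 118*(7*8) - 82 = 118*56 - 82 = 6608 - 82 = 6526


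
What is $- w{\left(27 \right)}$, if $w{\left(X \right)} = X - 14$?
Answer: $-13$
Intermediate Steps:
$w{\left(X \right)} = -14 + X$
$- w{\left(27 \right)} = - (-14 + 27) = \left(-1\right) 13 = -13$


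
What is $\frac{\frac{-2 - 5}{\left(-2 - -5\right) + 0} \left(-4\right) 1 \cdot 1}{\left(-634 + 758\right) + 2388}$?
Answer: $\frac{7}{1884} \approx 0.0037155$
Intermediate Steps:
$\frac{\frac{-2 - 5}{\left(-2 - -5\right) + 0} \left(-4\right) 1 \cdot 1}{\left(-634 + 758\right) + 2388} = \frac{- \frac{7}{\left(-2 + 5\right) + 0} \left(\left(-4\right) 1\right)}{124 + 2388} = \frac{- \frac{7}{3 + 0} \left(-4\right)}{2512} = \frac{- \frac{7}{3} \left(-4\right)}{2512} = \frac{\left(-7\right) \frac{1}{3} \left(-4\right)}{2512} = \frac{\left(- \frac{7}{3}\right) \left(-4\right)}{2512} = \frac{1}{2512} \cdot \frac{28}{3} = \frac{7}{1884}$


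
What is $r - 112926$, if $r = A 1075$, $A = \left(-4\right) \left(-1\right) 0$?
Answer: $-112926$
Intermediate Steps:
$A = 0$ ($A = 4 \cdot 0 = 0$)
$r = 0$ ($r = 0 \cdot 1075 = 0$)
$r - 112926 = 0 - 112926 = -112926$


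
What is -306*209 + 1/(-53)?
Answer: -3389563/53 ≈ -63954.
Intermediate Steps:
-306*209 + 1/(-53) = -63954 - 1/53 = -3389563/53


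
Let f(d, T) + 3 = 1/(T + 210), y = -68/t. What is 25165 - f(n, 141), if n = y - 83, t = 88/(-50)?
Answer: 8833967/351 ≈ 25168.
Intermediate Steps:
t = -44/25 (t = 88*(-1/50) = -44/25 ≈ -1.7600)
y = 425/11 (y = -68/(-44/25) = -68*(-25/44) = 425/11 ≈ 38.636)
n = -488/11 (n = 425/11 - 83 = -488/11 ≈ -44.364)
f(d, T) = -3 + 1/(210 + T) (f(d, T) = -3 + 1/(T + 210) = -3 + 1/(210 + T))
25165 - f(n, 141) = 25165 - (-629 - 3*141)/(210 + 141) = 25165 - (-629 - 423)/351 = 25165 - (-1052)/351 = 25165 - 1*(-1052/351) = 25165 + 1052/351 = 8833967/351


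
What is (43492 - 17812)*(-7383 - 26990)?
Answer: -882698640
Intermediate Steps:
(43492 - 17812)*(-7383 - 26990) = 25680*(-34373) = -882698640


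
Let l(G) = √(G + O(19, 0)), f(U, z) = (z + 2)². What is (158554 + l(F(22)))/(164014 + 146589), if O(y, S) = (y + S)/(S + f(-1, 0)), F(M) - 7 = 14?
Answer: 158554/310603 + √103/621206 ≈ 0.51049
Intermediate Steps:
f(U, z) = (2 + z)²
F(M) = 21 (F(M) = 7 + 14 = 21)
O(y, S) = (S + y)/(4 + S) (O(y, S) = (y + S)/(S + (2 + 0)²) = (S + y)/(S + 2²) = (S + y)/(S + 4) = (S + y)/(4 + S))
l(G) = √(19/4 + G) (l(G) = √(G + (0 + 19)/(4 + 0)) = √(G + 19/4) = √(19/4 + G))
(158554 + l(F(22)))/(164014 + 146589) = (158554 + √(19 + 4*21)/2)/(164014 + 146589) = (158554 + √(19 + 84)/2)/310603 = (158554 + √103/2)*(1/310603) = 158554/310603 + √103/621206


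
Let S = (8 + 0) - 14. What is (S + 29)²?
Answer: 529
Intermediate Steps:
S = -6 (S = 8 - 14 = -6)
(S + 29)² = (-6 + 29)² = 23² = 529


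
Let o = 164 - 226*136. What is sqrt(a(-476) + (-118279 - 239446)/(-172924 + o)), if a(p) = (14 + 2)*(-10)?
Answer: I*sqrt(1638225978990)/101748 ≈ 12.579*I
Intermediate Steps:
o = -30572 (o = 164 - 30736 = -30572)
a(p) = -160 (a(p) = 16*(-10) = -160)
sqrt(a(-476) + (-118279 - 239446)/(-172924 + o)) = sqrt(-160 + (-118279 - 239446)/(-172924 - 30572)) = sqrt(-160 - 357725/(-203496)) = sqrt(-160 - 357725*(-1/203496)) = sqrt(-160 + 357725/203496) = sqrt(-32201635/203496) = I*sqrt(1638225978990)/101748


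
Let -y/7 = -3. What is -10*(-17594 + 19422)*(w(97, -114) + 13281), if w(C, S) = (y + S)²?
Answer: -400880400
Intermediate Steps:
y = 21 (y = -7*(-3) = 21)
w(C, S) = (21 + S)²
-10*(-17594 + 19422)*(w(97, -114) + 13281) = -10*(-17594 + 19422)*((21 - 114)² + 13281) = -18280*((-93)² + 13281) = -18280*(8649 + 13281) = -18280*21930 = -10*40088040 = -400880400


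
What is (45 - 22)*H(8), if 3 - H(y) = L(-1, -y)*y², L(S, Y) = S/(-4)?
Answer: -299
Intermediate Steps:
L(S, Y) = -S/4 (L(S, Y) = S*(-¼) = -S/4)
H(y) = 3 - y²/4 (H(y) = 3 - (-¼*(-1))*y² = 3 - y²/4)
(45 - 22)*H(8) = (45 - 22)*(3 - ¼*8²) = 23*(3 - ¼*64) = 23*(3 - 16) = 23*(-13) = -299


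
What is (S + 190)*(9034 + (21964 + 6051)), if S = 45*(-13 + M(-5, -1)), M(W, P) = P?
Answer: -16301560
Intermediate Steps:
S = -630 (S = 45*(-13 - 1) = 45*(-14) = -630)
(S + 190)*(9034 + (21964 + 6051)) = (-630 + 190)*(9034 + (21964 + 6051)) = -440*(9034 + 28015) = -440*37049 = -16301560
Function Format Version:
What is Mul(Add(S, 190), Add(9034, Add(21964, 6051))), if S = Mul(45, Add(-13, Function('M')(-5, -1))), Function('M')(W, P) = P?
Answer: -16301560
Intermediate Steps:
S = -630 (S = Mul(45, Add(-13, -1)) = Mul(45, -14) = -630)
Mul(Add(S, 190), Add(9034, Add(21964, 6051))) = Mul(Add(-630, 190), Add(9034, Add(21964, 6051))) = Mul(-440, Add(9034, 28015)) = Mul(-440, 37049) = -16301560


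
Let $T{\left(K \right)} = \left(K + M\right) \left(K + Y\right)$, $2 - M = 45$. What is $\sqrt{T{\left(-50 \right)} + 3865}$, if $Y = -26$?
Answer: $29 \sqrt{13} \approx 104.56$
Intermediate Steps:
$M = -43$ ($M = 2 - 45 = -43$)
$T{\left(K \right)} = \left(-43 + K\right) \left(-26 + K\right)$ ($T{\left(K \right)} = \left(K - 43\right) \left(K - 26\right) = \left(-43 + K\right) \left(-26 + K\right)$)
$\sqrt{T{\left(-50 \right)} + 3865} = \sqrt{\left(1118 + \left(-50\right)^{2} - -3450\right) + 3865} = \sqrt{\left(1118 + 2500 + 3450\right) + 3865} = \sqrt{7068 + 3865} = \sqrt{10933} = 29 \sqrt{13}$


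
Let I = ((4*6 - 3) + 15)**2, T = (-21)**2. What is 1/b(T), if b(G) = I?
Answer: 1/1296 ≈ 0.00077160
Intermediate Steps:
T = 441
I = 1296 (I = ((24 - 3) + 15)**2 = (21 + 15)**2 = 36**2 = 1296)
b(G) = 1296
1/b(T) = 1/1296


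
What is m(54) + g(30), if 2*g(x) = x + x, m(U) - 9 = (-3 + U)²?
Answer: 2640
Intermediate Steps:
m(U) = 9 + (-3 + U)²
g(x) = x (g(x) = (x + x)/2 = (2*x)/2 = x)
m(54) + g(30) = (9 + (-3 + 54)²) + 30 = (9 + 51²) + 30 = (9 + 2601) + 30 = 2610 + 30 = 2640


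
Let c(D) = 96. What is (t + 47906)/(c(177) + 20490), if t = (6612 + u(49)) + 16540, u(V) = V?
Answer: 71107/20586 ≈ 3.4541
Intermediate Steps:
t = 23201 (t = (6612 + 49) + 16540 = 6661 + 16540 = 23201)
(t + 47906)/(c(177) + 20490) = (23201 + 47906)/(96 + 20490) = 71107/20586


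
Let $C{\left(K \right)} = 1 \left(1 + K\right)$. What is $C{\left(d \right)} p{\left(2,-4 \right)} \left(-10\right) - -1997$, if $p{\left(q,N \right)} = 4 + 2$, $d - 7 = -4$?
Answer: $1757$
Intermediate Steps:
$d = 3$ ($d = 7 - 4 = 3$)
$p{\left(q,N \right)} = 6$
$C{\left(K \right)} = 1 + K$
$C{\left(d \right)} p{\left(2,-4 \right)} \left(-10\right) - -1997 = \left(1 + 3\right) 6 \left(-10\right) - -1997 = 4 \cdot 6 \left(-10\right) + 1997 = 24 \left(-10\right) + 1997 = -240 + 1997 = 1757$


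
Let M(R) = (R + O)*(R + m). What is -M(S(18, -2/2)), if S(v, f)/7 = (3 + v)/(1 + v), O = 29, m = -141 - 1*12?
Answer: 1926480/361 ≈ 5336.5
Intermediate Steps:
m = -153 (m = -141 - 12 = -153)
S(v, f) = 7*(3 + v)/(1 + v) (S(v, f) = 7*((3 + v)/(1 + v)) = 7*(3 + v)/(1 + v))
M(R) = (-153 + R)*(29 + R) (M(R) = (R + 29)*(R - 153) = (29 + R)*(-153 + R) = (-153 + R)*(29 + R))
-M(S(18, -2/2)) = -(-4437 + (7*(3 + 18)/(1 + 18))² - 868*(3 + 18)/(1 + 18)) = -(-4437 + (7*21/19)² - 868*21/19) = -(-4437 + (7*(1/19)*21)² - 868*21/19) = -(-4437 + (147/19)² - 124*147/19) = -(-4437 + 21609/361 - 18228/19) = -1*(-1926480/361) = 1926480/361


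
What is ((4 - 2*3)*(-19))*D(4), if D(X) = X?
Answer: 152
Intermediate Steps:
((4 - 2*3)*(-19))*D(4) = ((4 - 2*3)*(-19))*4 = ((4 - 6)*(-19))*4 = -2*(-19)*4 = 38*4 = 152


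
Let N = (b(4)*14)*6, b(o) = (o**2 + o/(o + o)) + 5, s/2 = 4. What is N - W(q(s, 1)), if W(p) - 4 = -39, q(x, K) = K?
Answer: 1841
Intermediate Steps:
s = 8 (s = 2*4 = 8)
b(o) = 11/2 + o**2 (b(o) = (o**2 + o/((2*o))) + 5 = (o**2 + (1/(2*o))*o) + 5 = (o**2 + 1/2) + 5 = (1/2 + o**2) + 5 = 11/2 + o**2)
W(p) = -35 (W(p) = 4 - 39 = -35)
N = 1806 (N = ((11/2 + 4**2)*14)*6 = ((11/2 + 16)*14)*6 = ((43/2)*14)*6 = 301*6 = 1806)
N - W(q(s, 1)) = 1806 - 1*(-35) = 1806 + 35 = 1841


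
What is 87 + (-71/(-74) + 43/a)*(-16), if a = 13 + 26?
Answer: 77933/1443 ≈ 54.008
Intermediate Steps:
a = 39
87 + (-71/(-74) + 43/a)*(-16) = 87 + (-71/(-74) + 43/39)*(-16) = 87 + (-71*(-1/74) + 43*(1/39))*(-16) = 87 + (71/74 + 43/39)*(-16) = 87 + (5951/2886)*(-16) = 87 - 47608/1443 = 77933/1443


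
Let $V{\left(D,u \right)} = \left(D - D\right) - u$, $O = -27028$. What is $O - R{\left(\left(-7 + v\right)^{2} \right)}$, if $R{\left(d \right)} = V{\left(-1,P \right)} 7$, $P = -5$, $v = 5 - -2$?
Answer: $-27063$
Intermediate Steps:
$v = 7$ ($v = 5 + 2 = 7$)
$V{\left(D,u \right)} = - u$ ($V{\left(D,u \right)} = 0 - u = - u$)
$R{\left(d \right)} = 35$ ($R{\left(d \right)} = \left(-1\right) \left(-5\right) 7 = 5 \cdot 7 = 35$)
$O - R{\left(\left(-7 + v\right)^{2} \right)} = -27028 - 35 = -27063$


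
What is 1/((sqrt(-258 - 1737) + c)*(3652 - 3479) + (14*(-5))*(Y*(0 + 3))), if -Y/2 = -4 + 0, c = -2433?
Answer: -140863/59547057092 - 173*I*sqrt(1995)/178641171276 ≈ -2.3656e-6 - 4.3255e-8*I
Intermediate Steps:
Y = 8 (Y = -2*(-4 + 0) = -2*(-4) = 8)
1/((sqrt(-258 - 1737) + c)*(3652 - 3479) + (14*(-5))*(Y*(0 + 3))) = 1/((sqrt(-258 - 1737) - 2433)*(3652 - 3479) + (14*(-5))*(8*(0 + 3))) = 1/((sqrt(-1995) - 2433)*173 - 560*3) = 1/((I*sqrt(1995) - 2433)*173 - 70*24) = 1/((-2433 + I*sqrt(1995))*173 - 1680) = 1/((-420909 + 173*I*sqrt(1995)) - 1680) = 1/(-422589 + 173*I*sqrt(1995))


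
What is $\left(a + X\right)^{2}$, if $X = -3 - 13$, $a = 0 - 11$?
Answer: $729$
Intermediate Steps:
$a = -11$
$X = -16$
$\left(a + X\right)^{2} = \left(-11 - 16\right)^{2} = \left(-27\right)^{2} = 729$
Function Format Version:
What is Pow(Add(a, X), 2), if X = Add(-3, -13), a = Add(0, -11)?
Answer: 729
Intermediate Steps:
a = -11
X = -16
Pow(Add(a, X), 2) = Pow(Add(-11, -16), 2) = Pow(-27, 2) = 729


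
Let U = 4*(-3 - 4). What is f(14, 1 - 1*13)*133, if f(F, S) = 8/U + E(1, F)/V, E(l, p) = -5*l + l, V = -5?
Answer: 342/5 ≈ 68.400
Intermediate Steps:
E(l, p) = -4*l
U = -28 (U = 4*(-7) = -28)
f(F, S) = 18/35 (f(F, S) = 8/(-28) - 4*1/(-5) = 8*(-1/28) - 4*(-⅕) = -2/7 + ⅘ = 18/35)
f(14, 1 - 1*13)*133 = (18/35)*133 = 342/5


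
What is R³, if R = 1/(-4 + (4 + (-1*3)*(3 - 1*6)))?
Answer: 1/729 ≈ 0.0013717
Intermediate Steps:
R = ⅑ (R = 1/(-4 + (4 - 3*(3 - 6))) = 1/(-4 + (4 - 3*(-3))) = 1/(-4 + (4 + 9)) = 1/(-4 + 13) = 1/9 = ⅑ ≈ 0.11111)
R³ = (⅑)³ = 1/729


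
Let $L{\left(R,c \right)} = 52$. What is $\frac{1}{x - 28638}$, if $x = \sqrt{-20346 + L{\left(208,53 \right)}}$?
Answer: $- \frac{14319}{410077669} - \frac{i \sqrt{20294}}{820155338} \approx -3.4918 \cdot 10^{-5} - 1.737 \cdot 10^{-7} i$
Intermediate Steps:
$x = i \sqrt{20294}$ ($x = \sqrt{-20346 + 52} = \sqrt{-20294} = i \sqrt{20294} \approx 142.46 i$)
$\frac{1}{x - 28638} = \frac{1}{i \sqrt{20294} - 28638} = \frac{1}{-28638 + i \sqrt{20294}}$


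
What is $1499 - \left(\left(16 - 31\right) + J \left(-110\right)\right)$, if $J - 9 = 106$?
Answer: $14164$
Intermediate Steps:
$J = 115$ ($J = 9 + 106 = 115$)
$1499 - \left(\left(16 - 31\right) + J \left(-110\right)\right) = 1499 - \left(\left(16 - 31\right) + 115 \left(-110\right)\right) = 1499 - \left(\left(16 - 31\right) - 12650\right) = 1499 - \left(-15 - 12650\right) = 1499 - -12665 = 1499 + 12665 = 14164$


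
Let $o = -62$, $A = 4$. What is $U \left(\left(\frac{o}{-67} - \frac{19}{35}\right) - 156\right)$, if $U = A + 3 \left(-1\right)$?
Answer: $- \frac{364923}{2345} \approx -155.62$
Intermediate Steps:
$U = 1$ ($U = 4 + 3 \left(-1\right) = 4 - 3 = 1$)
$U \left(\left(\frac{o}{-67} - \frac{19}{35}\right) - 156\right) = 1 \left(\left(- \frac{62}{-67} - \frac{19}{35}\right) - 156\right) = 1 \left(\left(\left(-62\right) \left(- \frac{1}{67}\right) - \frac{19}{35}\right) - 156\right) = 1 \left(\left(\frac{62}{67} - \frac{19}{35}\right) - 156\right) = 1 \left(\frac{897}{2345} - 156\right) = 1 \left(- \frac{364923}{2345}\right) = - \frac{364923}{2345}$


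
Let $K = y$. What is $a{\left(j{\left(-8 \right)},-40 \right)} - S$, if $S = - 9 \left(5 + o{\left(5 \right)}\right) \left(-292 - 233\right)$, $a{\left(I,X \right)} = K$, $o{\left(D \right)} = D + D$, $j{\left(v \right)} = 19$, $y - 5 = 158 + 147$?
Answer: $-70565$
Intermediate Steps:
$y = 310$ ($y = 5 + \left(158 + 147\right) = 5 + 305 = 310$)
$K = 310$
$o{\left(D \right)} = 2 D$
$a{\left(I,X \right)} = 310$
$S = 70875$ ($S = - 9 \left(5 + 2 \cdot 5\right) \left(-292 - 233\right) = - 9 \left(5 + 10\right) \left(-525\right) = \left(-9\right) 15 \left(-525\right) = \left(-135\right) \left(-525\right) = 70875$)
$a{\left(j{\left(-8 \right)},-40 \right)} - S = 310 - 70875 = -70565$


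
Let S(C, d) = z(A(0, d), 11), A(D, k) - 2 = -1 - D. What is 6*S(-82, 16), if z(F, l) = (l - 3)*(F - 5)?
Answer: -192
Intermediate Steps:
A(D, k) = 1 - D (A(D, k) = 2 + (-1 - D) = 1 - D)
z(F, l) = (-5 + F)*(-3 + l) (z(F, l) = (-3 + l)*(-5 + F) = (-5 + F)*(-3 + l))
S(C, d) = -32 (S(C, d) = 15 - 5*11 - 3*(1 - 1*0) + (1 - 1*0)*11 = 15 - 55 - 3*(1 + 0) + (1 + 0)*11 = 15 - 55 - 3*1 + 1*11 = 15 - 55 - 3 + 11 = -32)
6*S(-82, 16) = 6*(-32) = -192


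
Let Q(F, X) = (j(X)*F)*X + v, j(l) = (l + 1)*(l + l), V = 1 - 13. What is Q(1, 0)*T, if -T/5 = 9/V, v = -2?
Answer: -15/2 ≈ -7.5000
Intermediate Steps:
V = -12
j(l) = 2*l*(1 + l) (j(l) = (1 + l)*(2*l) = 2*l*(1 + l))
Q(F, X) = -2 + 2*F*X²*(1 + X) (Q(F, X) = ((2*X*(1 + X))*F)*X - 2 = (2*F*X*(1 + X))*X - 2 = 2*F*X²*(1 + X) - 2 = -2 + 2*F*X²*(1 + X))
T = 15/4 (T = -45/(-12) = -45*(-1)/12 = -5*(-¾) = 15/4 ≈ 3.7500)
Q(1, 0)*T = (-2 + 2*1*0²*(1 + 0))*(15/4) = (-2 + 2*1*0*1)*(15/4) = (-2 + 0)*(15/4) = -2*15/4 = -15/2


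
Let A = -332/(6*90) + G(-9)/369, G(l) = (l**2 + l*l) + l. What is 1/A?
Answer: -5535/1108 ≈ -4.9955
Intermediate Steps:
G(l) = l + 2*l**2 (G(l) = (l**2 + l**2) + l = 2*l**2 + l = l + 2*l**2)
A = -1108/5535 (A = -332/(6*90) - 9*(1 + 2*(-9))/369 = -332/540 - 9*(1 - 18)*(1/369) = -332*1/540 - 9*(-17)*(1/369) = -83/135 + 153*(1/369) = -83/135 + 17/41 = -1108/5535 ≈ -0.20018)
1/A = 1/(-1108/5535) = -5535/1108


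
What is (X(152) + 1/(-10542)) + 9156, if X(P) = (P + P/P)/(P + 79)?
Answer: 1061824867/115962 ≈ 9156.7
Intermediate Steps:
X(P) = (1 + P)/(79 + P) (X(P) = (P + 1)/(79 + P) = (1 + P)/(79 + P))
(X(152) + 1/(-10542)) + 9156 = ((1 + 152)/(79 + 152) + 1/(-10542)) + 9156 = (153/231 - 1/10542) + 9156 = ((1/231)*153 - 1/10542) + 9156 = (51/77 - 1/10542) + 9156 = 76795/115962 + 9156 = 1061824867/115962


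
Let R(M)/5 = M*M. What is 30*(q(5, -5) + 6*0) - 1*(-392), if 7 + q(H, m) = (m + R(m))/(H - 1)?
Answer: 1082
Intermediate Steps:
R(M) = 5*M**2 (R(M) = 5*(M*M) = 5*M**2)
q(H, m) = -7 + (m + 5*m**2)/(-1 + H) (q(H, m) = -7 + (m + 5*m**2)/(H - 1) = -7 + (m + 5*m**2)/(-1 + H))
30*(q(5, -5) + 6*0) - 1*(-392) = 30*((7 - 5 - 7*5 + 5*(-5)**2)/(-1 + 5) + 6*0) - 1*(-392) = 30*((7 - 5 - 35 + 5*25)/4 + 0) + 392 = 30*((7 - 5 - 35 + 125)/4 + 0) + 392 = 30*((1/4)*92 + 0) + 392 = 30*(23 + 0) + 392 = 30*23 + 392 = 690 + 392 = 1082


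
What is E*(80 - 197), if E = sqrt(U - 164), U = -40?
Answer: -234*I*sqrt(51) ≈ -1671.1*I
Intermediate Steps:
E = 2*I*sqrt(51) (E = sqrt(-40 - 164) = sqrt(-204) = 2*I*sqrt(51) ≈ 14.283*I)
E*(80 - 197) = (2*I*sqrt(51))*(80 - 197) = (2*I*sqrt(51))*(-117) = -234*I*sqrt(51)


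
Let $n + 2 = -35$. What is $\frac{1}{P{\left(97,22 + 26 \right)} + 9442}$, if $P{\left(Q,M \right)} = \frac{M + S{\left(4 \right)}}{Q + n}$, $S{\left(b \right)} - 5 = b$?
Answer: $\frac{20}{188859} \approx 0.0001059$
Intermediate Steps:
$S{\left(b \right)} = 5 + b$
$n = -37$ ($n = -2 - 35 = -37$)
$P{\left(Q,M \right)} = \frac{9 + M}{-37 + Q}$ ($P{\left(Q,M \right)} = \frac{M + \left(5 + 4\right)}{Q - 37} = \frac{M + 9}{-37 + Q} = \frac{9 + M}{-37 + Q}$)
$\frac{1}{P{\left(97,22 + 26 \right)} + 9442} = \frac{1}{\frac{9 + \left(22 + 26\right)}{-37 + 97} + 9442} = \frac{1}{\frac{9 + 48}{60} + 9442} = \frac{1}{\frac{1}{60} \cdot 57 + 9442} = \frac{1}{\frac{19}{20} + 9442} = \frac{1}{\frac{188859}{20}} = \frac{20}{188859}$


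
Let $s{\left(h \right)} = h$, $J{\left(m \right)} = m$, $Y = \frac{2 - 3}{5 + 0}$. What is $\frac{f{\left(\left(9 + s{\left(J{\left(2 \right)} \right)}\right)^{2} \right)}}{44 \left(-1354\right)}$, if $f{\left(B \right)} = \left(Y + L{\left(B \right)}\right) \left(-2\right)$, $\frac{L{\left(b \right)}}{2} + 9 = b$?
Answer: $\frac{1119}{148940} \approx 0.0075131$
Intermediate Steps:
$L{\left(b \right)} = -18 + 2 b$
$Y = - \frac{1}{5} \approx -0.2$
$f{\left(B \right)} = \frac{182}{5} - 4 B$ ($f{\left(B \right)} = \left(- \frac{1}{5} + \left(-18 + 2 B\right)\right) \left(-2\right) = \left(- \frac{91}{5} + 2 B\right) \left(-2\right) = \frac{182}{5} - 4 B$)
$\frac{f{\left(\left(9 + s{\left(J{\left(2 \right)} \right)}\right)^{2} \right)}}{44 \left(-1354\right)} = \frac{\frac{182}{5} - 4 \left(9 + 2\right)^{2}}{44 \left(-1354\right)} = \frac{\frac{182}{5} - 4 \cdot 11^{2}}{-59576} = \left(\frac{182}{5} - 484\right) \left(- \frac{1}{59576}\right) = \left(- \frac{2238}{5}\right) \left(- \frac{1}{59576}\right) = \frac{1119}{148940}$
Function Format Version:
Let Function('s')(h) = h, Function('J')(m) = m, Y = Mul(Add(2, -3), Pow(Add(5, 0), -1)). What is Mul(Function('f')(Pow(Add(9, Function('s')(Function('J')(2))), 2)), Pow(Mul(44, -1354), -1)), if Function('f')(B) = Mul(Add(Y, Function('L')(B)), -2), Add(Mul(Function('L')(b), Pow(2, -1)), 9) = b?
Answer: Rational(1119, 148940) ≈ 0.0075131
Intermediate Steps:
Function('L')(b) = Add(-18, Mul(2, b))
Y = Rational(-1, 5) (Y = Mul(-1, Pow(5, -1)) = Mul(-1, Rational(1, 5)) = Rational(-1, 5) ≈ -0.20000)
Function('f')(B) = Add(Rational(182, 5), Mul(-4, B)) (Function('f')(B) = Mul(Add(Rational(-1, 5), Add(-18, Mul(2, B))), -2) = Mul(Add(Rational(-91, 5), Mul(2, B)), -2) = Add(Rational(182, 5), Mul(-4, B)))
Mul(Function('f')(Pow(Add(9, Function('s')(Function('J')(2))), 2)), Pow(Mul(44, -1354), -1)) = Mul(Add(Rational(182, 5), Mul(-4, Pow(Add(9, 2), 2))), Pow(Mul(44, -1354), -1)) = Mul(Add(Rational(182, 5), Mul(-4, Pow(11, 2))), Pow(-59576, -1)) = Mul(Add(Rational(182, 5), Mul(-4, 121)), Rational(-1, 59576)) = Mul(Add(Rational(182, 5), -484), Rational(-1, 59576)) = Mul(Rational(-2238, 5), Rational(-1, 59576)) = Rational(1119, 148940)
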